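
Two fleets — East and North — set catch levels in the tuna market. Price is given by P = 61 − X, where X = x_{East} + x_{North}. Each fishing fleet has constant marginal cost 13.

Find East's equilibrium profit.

256

Fishing fleet East's profit: π = x_{East}(61 − (x_{East} + x_{North})) − 13x_{East}.
∂π/∂x_{East} = 48 − 2x_{East} − x_{North} = 0, so x_{East} = 24 − 0.5x_{North}.
By symmetry x_{North} = x_{East}; substituting into the reaction function, 1.5x_{East} = 24 and x_{East} = 16.
Price P = 61 − 32 = 29.
East's profit: (29 − 13)·16 = 256.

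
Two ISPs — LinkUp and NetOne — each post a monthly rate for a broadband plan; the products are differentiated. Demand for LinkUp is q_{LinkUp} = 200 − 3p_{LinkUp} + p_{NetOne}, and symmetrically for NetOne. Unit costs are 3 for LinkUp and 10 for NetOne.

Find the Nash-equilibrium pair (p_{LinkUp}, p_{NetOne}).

LinkUp's profit: π = (p_{LinkUp} − 3)(200 − 3p_{LinkUp} + p_{NetOne}).
∂π/∂p_{LinkUp} = 209 − 6p_{LinkUp} + p_{NetOne} = 0 ⇒ p_{LinkUp} = 209/6 + (1/6)p_{NetOne}.
Similarly p_{NetOne} = 115/3 + (1/6)p_{LinkUp}.
Plugging p_{NetOne} into LinkUp's best response: p_{LinkUp} = 209/6 + (1/6)(115/3 + (1/6)p_{LinkUp}) ⇒ (35/36)p_{LinkUp} = 371/9, so p_{LinkUp} = 42.4.
Then p_{NetOne} = 115/3 + (1/6)·42.4 = 45.4.

42.4, 45.4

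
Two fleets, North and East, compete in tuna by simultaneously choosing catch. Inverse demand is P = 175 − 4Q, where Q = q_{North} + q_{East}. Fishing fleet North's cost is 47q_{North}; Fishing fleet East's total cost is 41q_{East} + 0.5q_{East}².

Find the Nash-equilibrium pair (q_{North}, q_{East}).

11, 10

Fishing fleet North's profit: π = q_{North}(175 − 4(q_{North} + q_{East})) − 47q_{North}.
∂π/∂q_{North} = 128 − 8q_{North} − 4q_{East} = 0, so q_{North} = 16 − 0.5q_{East}.
For East: ∂π/∂q_{East} = 134 − 9q_{East} − 4q_{North} = 0 ⇒ q_{East} = 134/9 − (4/9)q_{North}.
Solving the two reaction functions simultaneously: (1 − (−0.5)(−4/9))q_{North} = 16 − 0.5·(134/9), so (7/9)q_{North} = 77/9 and q_{North} = 11.
Then q_{East} = 134/9 − (4/9)·11 = 10.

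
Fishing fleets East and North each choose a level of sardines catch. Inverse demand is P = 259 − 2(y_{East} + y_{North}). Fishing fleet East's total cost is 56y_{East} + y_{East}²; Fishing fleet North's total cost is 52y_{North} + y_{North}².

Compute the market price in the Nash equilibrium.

156.5

Fishing fleet East's profit: π = y_{East}(259 − 2(y_{East} + y_{North})) − 56y_{East} − y_{East}².
∂π/∂y_{East} = 203 − 6y_{East} − 2y_{North} = 0, so y_{East} = 203/6 − (1/3)y_{North}.
By the same steps for North: y_{North} = 34.5 − (1/3)y_{East}.
Plugging y_{North} into East's best response: y_{East} = 203/6 − (1/3)(34.5 − (1/3)y_{East}) ⇒ (8/9)y_{East} = 67/3, so y_{East} = 25.125.
Then y_{North} = 34.5 − (1/3)·25.125 = 26.125.
Equilibrium price: P = 259 − 2·51.25 = 156.5.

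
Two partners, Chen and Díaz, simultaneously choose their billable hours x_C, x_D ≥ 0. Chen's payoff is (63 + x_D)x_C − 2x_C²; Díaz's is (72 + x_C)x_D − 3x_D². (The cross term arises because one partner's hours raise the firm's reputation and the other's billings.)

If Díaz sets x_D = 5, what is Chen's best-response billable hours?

17

Expanding Chen's payoff: 63x_C + x_Dx_C − 2x_C².
∂π/∂x_C = 63 + x_D − 4x_C = 0, so x_C = 15.75 + 0.25x_D.
At x_D = 5: x_C = 15.75 + 0.25·5 = 17.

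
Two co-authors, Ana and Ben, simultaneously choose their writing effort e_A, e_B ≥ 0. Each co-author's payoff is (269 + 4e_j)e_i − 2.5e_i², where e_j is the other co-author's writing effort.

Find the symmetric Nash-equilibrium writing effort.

Ana's payoff is (269 + 4e_B)e_A − 2.5e_A².
∂π/∂e_A = 269 + 4e_B − 5e_A = 0, so e_A = 53.8 + 0.8e_B.
By symmetry e_B = e_A; substituting into the reaction function, 0.2e_A = 53.8 and e_A = 269.

269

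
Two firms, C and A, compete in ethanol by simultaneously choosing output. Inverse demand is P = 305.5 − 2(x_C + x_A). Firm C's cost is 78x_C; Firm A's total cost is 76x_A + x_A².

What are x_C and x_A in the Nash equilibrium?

45.3, 23.15

Firm C's profit: π = x_C(305.5 − 2(x_C + x_A)) − 78x_C.
∂π/∂x_C = 227.5 − 4x_C − 2x_A = 0, so x_C = 56.875 − 0.5x_A.
For A: ∂π/∂x_A = 229.5 − 6x_A − 2x_C = 0 ⇒ x_A = 38.25 − (1/3)x_C.
Plugging x_A into C's best response: x_C = 56.875 − 0.5(38.25 − (1/3)x_C) ⇒ (5/6)x_C = 37.75, so x_C = 45.3.
Then x_A = 38.25 − (1/3)·45.3 = 23.15.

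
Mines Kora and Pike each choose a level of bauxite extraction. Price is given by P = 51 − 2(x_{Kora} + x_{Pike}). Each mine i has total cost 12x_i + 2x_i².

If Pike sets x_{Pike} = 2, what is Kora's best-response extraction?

Mine Kora's profit: π = x_{Kora}(51 − 2(x_{Kora} + x_{Pike})) − 12x_{Kora} − 2x_{Kora}².
∂π/∂x_{Kora} = 39 − 8x_{Kora} − 2x_{Pike} = 0, so x_{Kora} = 4.875 − 0.25x_{Pike}.
At x_{Pike} = 2: x_{Kora} = 4.875 − 0.25·2 = 4.375.

4.375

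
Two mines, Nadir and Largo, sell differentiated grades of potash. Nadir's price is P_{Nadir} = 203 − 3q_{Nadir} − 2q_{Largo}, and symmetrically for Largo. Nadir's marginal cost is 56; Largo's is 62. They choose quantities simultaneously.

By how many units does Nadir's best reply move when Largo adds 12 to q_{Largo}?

Mine Nadir's profit: π = q_{Nadir}(203 − 3q_{Nadir} − 2q_{Largo}) − 56q_{Nadir}.
∂π/∂q_{Nadir} = 147 − 6q_{Nadir} − 2q_{Largo} = 0 ⇒ q_{Nadir} = 24.5 − (1/3)q_{Largo}.
The reaction-function slope is −1/3, so a 12-unit rise in q_{Largo} moves q_{Nadir} by −1/3 × 12 = −4. Nadir's best response falls — the actions are strategic substitutes.

-4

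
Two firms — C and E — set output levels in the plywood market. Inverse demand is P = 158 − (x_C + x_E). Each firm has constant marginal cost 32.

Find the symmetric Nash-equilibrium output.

Firm C's profit: π = x_C(158 − (x_C + x_E)) − 32x_C.
∂π/∂x_C = 126 − 2x_C − x_E = 0, so x_C = 63 − 0.5x_E.
By symmetry x_E = x_C; substituting into the reaction function, 1.5x_C = 63 and x_C = 42.

42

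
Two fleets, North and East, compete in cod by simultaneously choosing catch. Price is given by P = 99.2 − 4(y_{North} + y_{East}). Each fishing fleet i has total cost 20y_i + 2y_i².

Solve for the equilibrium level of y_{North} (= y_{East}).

Fishing fleet North's profit: π = y_{North}(99.2 − 4(y_{North} + y_{East})) − 20y_{North} − 2y_{North}².
∂π/∂y_{North} = 79.2 − 12y_{North} − 4y_{East} = 0, so y_{North} = 6.6 − (1/3)y_{East}.
By symmetry y_{East} = y_{North}; substituting into the reaction function, (4/3)y_{North} = 6.6 and y_{North} = 4.95.

4.95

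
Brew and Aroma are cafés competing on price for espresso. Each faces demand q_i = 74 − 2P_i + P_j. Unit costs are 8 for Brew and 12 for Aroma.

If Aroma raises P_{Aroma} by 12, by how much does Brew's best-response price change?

3

Brew's profit: π = (P_{Brew} − 8)(74 − 2P_{Brew} + P_{Aroma}).
∂π/∂P_{Brew} = 90 − 4P_{Brew} + P_{Aroma} = 0 ⇒ P_{Brew} = 22.5 + 0.25P_{Aroma}.
The reaction-function slope is 0.25, so a 12-unit rise in P_{Aroma} moves P_{Brew} by 0.25 × 12 = 3. Brew's best response rises — the actions are strategic complements.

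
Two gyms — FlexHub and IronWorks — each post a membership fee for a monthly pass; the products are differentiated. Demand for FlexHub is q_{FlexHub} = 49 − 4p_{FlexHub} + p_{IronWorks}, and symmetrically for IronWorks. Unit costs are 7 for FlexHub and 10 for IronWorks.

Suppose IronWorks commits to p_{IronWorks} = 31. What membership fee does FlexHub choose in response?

FlexHub's profit: π = (p_{FlexHub} − 7)(49 − 4p_{FlexHub} + p_{IronWorks}).
∂π/∂p_{FlexHub} = 77 − 8p_{FlexHub} + p_{IronWorks} = 0 ⇒ p_{FlexHub} = 9.625 + 0.125p_{IronWorks}.
At p_{IronWorks} = 31: p_{FlexHub} = 9.625 + 0.125·31 = 13.5.

13.5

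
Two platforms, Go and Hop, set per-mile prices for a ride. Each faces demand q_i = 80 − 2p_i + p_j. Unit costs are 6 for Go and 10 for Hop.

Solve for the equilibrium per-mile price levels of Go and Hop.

Go's profit: π = (p_{Go} − 6)(80 − 2p_{Go} + p_{Hop}).
∂π/∂p_{Go} = 92 − 4p_{Go} + p_{Hop} = 0 ⇒ p_{Go} = 23 + 0.25p_{Hop}.
Similarly p_{Hop} = 25 + 0.25p_{Go}.
Plugging p_{Hop} into Go's best response: p_{Go} = 23 + 0.25(25 + 0.25p_{Go}) ⇒ 0.9375p_{Go} = 29.25, so p_{Go} = 31.2.
Then p_{Hop} = 25 + 0.25·31.2 = 32.8.

31.2, 32.8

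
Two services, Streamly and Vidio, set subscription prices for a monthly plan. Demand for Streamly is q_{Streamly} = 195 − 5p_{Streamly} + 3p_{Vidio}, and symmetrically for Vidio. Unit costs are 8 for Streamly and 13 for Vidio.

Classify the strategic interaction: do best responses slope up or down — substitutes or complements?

Streamly's profit: π = (p_{Streamly} − 8)(195 − 5p_{Streamly} + 3p_{Vidio}).
∂π/∂p_{Streamly} = 235 − 10p_{Streamly} + 3p_{Vidio} = 0 ⇒ p_{Streamly} = 23.5 + 0.3p_{Vidio}.
The best-response slope dp_{Streamly}/dp_{Vidio} = 0.3 > 0: the reaction function is upward-sloping, so the choices are strategic complements.

strategic complements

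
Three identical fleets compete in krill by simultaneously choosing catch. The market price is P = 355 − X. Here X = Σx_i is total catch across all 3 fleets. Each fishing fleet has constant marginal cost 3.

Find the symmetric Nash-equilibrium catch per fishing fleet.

88

A representative fishing fleet's profit is π_i = x_i(355 − X) − 3x_i, with X = x_i + Σ_{j≠i} x_j.
First-order condition: 352 − 2x_i − Σ_{j≠i} x_j = 0.
In a symmetric equilibrium every fishing fleet chooses the same x, so Σ_{j≠i} x_j = 2x. The condition becomes 352 − 4x = 0, giving x = 352/4 = 88.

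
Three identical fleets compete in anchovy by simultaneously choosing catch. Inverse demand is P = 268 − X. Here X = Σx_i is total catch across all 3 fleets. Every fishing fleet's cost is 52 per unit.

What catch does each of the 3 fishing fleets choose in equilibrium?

54

A representative fishing fleet's profit is π_i = x_i(268 − X) − 52x_i, with X = x_i + Σ_{j≠i} x_j.
First-order condition: 216 − 2x_i − Σ_{j≠i} x_j = 0.
Imposing symmetry (x_j = x for all j) turns Σ_{j≠i} x_j into 2x, so 216 = 4x and x = 54.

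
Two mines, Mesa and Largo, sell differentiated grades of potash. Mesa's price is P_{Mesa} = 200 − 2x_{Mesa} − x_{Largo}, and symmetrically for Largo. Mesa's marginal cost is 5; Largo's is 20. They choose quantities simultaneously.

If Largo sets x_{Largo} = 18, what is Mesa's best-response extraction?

44.25

Mine Mesa's profit: π = x_{Mesa}(200 − 2x_{Mesa} − x_{Largo}) − 5x_{Mesa}.
∂π/∂x_{Mesa} = 195 − 4x_{Mesa} − x_{Largo} = 0 ⇒ x_{Mesa} = 48.75 − 0.25x_{Largo}.
At x_{Largo} = 18: x_{Mesa} = 48.75 − 0.25·18 = 44.25.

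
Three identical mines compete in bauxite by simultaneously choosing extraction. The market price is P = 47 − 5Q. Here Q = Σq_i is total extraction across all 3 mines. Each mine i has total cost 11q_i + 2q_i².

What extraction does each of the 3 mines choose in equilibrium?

A representative mine's profit is π_i = q_i(47 − 5Q) − 11q_i − 2q_i², with Q = q_i + Σ_{j≠i} q_j.
First-order condition: 36 − 14q_i − 5Σ_{j≠i} q_j = 0.
With identical mines, set every q_j = q: then 36 − 14q − 10q = 0, i.e. q = 36/24 = 1.5.

1.5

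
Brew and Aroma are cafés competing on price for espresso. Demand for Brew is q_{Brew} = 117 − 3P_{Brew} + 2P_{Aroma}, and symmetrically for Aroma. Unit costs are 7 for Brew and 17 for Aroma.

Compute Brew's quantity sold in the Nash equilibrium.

88.125

Brew's profit: π = (P_{Brew} − 7)(117 − 3P_{Brew} + 2P_{Aroma}).
∂π/∂P_{Brew} = 138 − 6P_{Brew} + 2P_{Aroma} = 0 ⇒ P_{Brew} = 23 + (1/3)P_{Aroma}.
Similarly P_{Aroma} = 28 + (1/3)P_{Brew}.
Substituting the second reaction function into the first: P_{Brew} = 23 + (1/3)(28 + (1/3)P_{Brew}), which gives (8/9)P_{Brew} = 97/3 ⇒ P_{Brew} = 36.375.
Then P_{Aroma} = 28 + (1/3)·36.375 = 40.125.
q_{Brew} = 117 − 3·36.375 + 2·40.125 = 88.125.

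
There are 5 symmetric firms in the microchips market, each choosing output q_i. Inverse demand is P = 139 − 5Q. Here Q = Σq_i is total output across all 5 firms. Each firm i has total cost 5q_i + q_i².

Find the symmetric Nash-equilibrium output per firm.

4.1875

A representative firm's profit is π_i = q_i(139 − 5Q) − 5q_i − q_i², with Q = q_i + Σ_{j≠i} q_j.
First-order condition: 134 − 12q_i − 5Σ_{j≠i} q_j = 0.
In a symmetric equilibrium every firm chooses the same q, so Σ_{j≠i} q_j = 4q. The condition becomes 134 − 32q = 0, giving q = 134/32 = 4.1875.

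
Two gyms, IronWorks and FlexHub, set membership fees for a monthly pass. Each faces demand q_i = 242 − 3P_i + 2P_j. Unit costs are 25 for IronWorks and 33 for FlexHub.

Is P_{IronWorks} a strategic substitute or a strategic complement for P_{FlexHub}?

IronWorks's profit: π = (P_{IronWorks} − 25)(242 − 3P_{IronWorks} + 2P_{FlexHub}).
∂π/∂P_{IronWorks} = 317 − 6P_{IronWorks} + 2P_{FlexHub} = 0 ⇒ P_{IronWorks} = 317/6 + (1/3)P_{FlexHub}.
The best-response slope dP_{IronWorks}/dP_{FlexHub} = 1/3 > 0: the reaction function is upward-sloping, so the choices are strategic complements.

strategic complements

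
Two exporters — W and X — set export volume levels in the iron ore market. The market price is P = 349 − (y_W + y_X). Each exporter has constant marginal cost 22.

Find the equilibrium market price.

Exporter W's profit: π = y_W(349 − (y_W + y_X)) − 22y_W.
∂π/∂y_W = 327 − 2y_W − y_X = 0, so y_W = 163.5 − 0.5y_X.
By symmetry y_X = y_W; substituting into the reaction function, 1.5y_W = 163.5 and y_W = 109.
Equilibrium price: P = 349 − 218 = 131.

131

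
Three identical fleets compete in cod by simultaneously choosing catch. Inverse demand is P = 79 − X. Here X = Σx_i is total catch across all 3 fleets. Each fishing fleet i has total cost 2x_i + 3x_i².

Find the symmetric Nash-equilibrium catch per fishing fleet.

7.7

A representative fishing fleet's profit is π_i = x_i(79 − X) − 2x_i − 3x_i², with X = x_i + Σ_{j≠i} x_j.
First-order condition: 77 − 8x_i − Σ_{j≠i} x_j = 0.
Imposing symmetry (x_j = x for all j) turns Σ_{j≠i} x_j into 2x, so 77 = 10x and x = 7.7.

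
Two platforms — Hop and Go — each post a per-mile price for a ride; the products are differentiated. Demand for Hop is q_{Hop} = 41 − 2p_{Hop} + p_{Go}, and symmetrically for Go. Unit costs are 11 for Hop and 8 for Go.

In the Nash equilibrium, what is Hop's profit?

Hop's profit: π = (p_{Hop} − 11)(41 − 2p_{Hop} + p_{Go}).
∂π/∂p_{Hop} = 63 − 4p_{Hop} + p_{Go} = 0 ⇒ p_{Hop} = 15.75 + 0.25p_{Go}.
Similarly p_{Go} = 14.25 + 0.25p_{Hop}.
Substituting the second reaction function into the first: p_{Hop} = 15.75 + 0.25(14.25 + 0.25p_{Hop}), which gives 0.9375p_{Hop} = 19.3125 ⇒ p_{Hop} = 20.6.
Then p_{Go} = 14.25 + 0.25·20.6 = 19.4.
q_{Hop} = 41 − 2·20.6 + 19.4 = 19.2.
Profit = (20.6 − 11)·19.2 = 184.32.

184.32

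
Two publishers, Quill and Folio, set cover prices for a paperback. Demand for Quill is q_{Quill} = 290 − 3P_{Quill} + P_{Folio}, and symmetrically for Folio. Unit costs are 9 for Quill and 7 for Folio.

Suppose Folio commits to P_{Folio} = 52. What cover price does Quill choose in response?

Quill's profit: π = (P_{Quill} − 9)(290 − 3P_{Quill} + P_{Folio}).
∂π/∂P_{Quill} = 317 − 6P_{Quill} + P_{Folio} = 0 ⇒ P_{Quill} = 317/6 + (1/6)P_{Folio}.
At P_{Folio} = 52: P_{Quill} = 317/6 + (1/6)·52 = 61.5.

61.5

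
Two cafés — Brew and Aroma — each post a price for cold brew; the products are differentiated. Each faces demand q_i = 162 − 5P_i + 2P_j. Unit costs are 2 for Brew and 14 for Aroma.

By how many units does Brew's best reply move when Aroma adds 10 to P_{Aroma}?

2

Brew's profit: π = (P_{Brew} − 2)(162 − 5P_{Brew} + 2P_{Aroma}).
∂π/∂P_{Brew} = 172 − 10P_{Brew} + 2P_{Aroma} = 0 ⇒ P_{Brew} = 17.2 + 0.2P_{Aroma}.
The reaction-function slope is 0.2, so a 10-unit rise in P_{Aroma} moves P_{Brew} by 0.2 × 10 = 2. Brew's best response rises — the actions are strategic complements.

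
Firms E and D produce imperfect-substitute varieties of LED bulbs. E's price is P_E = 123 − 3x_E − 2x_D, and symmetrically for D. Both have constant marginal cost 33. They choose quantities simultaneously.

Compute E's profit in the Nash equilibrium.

379.6875

Firm E's profit: π = x_E(123 − 3x_E − 2x_D) − 33x_E.
∂π/∂x_E = 90 − 6x_E − 2x_D = 0 ⇒ x_E = 15 − (1/3)x_D.
The game is symmetric, so in equilibrium x_D = x_E: the reaction function gives (4/3)x_E = 15, hence x_E = 11.25.
P_E = 123 − 3·11.25 − 2·11.25 = 66.75.
Profit = (66.75 − 33)·11.25 = 379.6875.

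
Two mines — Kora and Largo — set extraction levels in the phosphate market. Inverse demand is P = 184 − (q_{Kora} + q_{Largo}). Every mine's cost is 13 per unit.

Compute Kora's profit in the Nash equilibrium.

3249

Mine Kora's profit: π = q_{Kora}(184 − (q_{Kora} + q_{Largo})) − 13q_{Kora}.
∂π/∂q_{Kora} = 171 − 2q_{Kora} − q_{Largo} = 0, so q_{Kora} = 85.5 − 0.5q_{Largo}.
By symmetry q_{Largo} = q_{Kora}; substituting into the reaction function, 1.5q_{Kora} = 85.5 and q_{Kora} = 57.
Price P = 184 − 114 = 70.
Kora's profit: (70 − 13)·57 = 3249.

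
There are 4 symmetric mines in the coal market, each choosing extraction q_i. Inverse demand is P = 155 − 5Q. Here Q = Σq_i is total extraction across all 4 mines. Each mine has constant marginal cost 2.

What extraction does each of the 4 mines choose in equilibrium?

A representative mine's profit is π_i = q_i(155 − 5Q) − 2q_i, with Q = q_i + Σ_{j≠i} q_j.
First-order condition: 153 − 10q_i − 5Σ_{j≠i} q_j = 0.
In a symmetric equilibrium every mine chooses the same q, so Σ_{j≠i} q_j = 3q. The condition becomes 153 − 25q = 0, giving q = 153/25 = 6.12.

6.12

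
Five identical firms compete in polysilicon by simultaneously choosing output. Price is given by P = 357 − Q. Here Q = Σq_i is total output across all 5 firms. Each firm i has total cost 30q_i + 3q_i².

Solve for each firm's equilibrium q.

27.25

A representative firm's profit is π_i = q_i(357 − Q) − 30q_i − 3q_i², with Q = q_i + Σ_{j≠i} q_j.
First-order condition: 327 − 8q_i − Σ_{j≠i} q_j = 0.
Imposing symmetry (q_j = q for all j) turns Σ_{j≠i} q_j into 4q, so 327 = 12q and q = 27.25.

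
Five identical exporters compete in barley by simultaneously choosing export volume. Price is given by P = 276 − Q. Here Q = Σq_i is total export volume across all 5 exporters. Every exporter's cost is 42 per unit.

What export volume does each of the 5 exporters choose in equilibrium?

A representative exporter's profit is π_i = q_i(276 − Q) − 42q_i, with Q = q_i + Σ_{j≠i} q_j.
First-order condition: 234 − 2q_i − Σ_{j≠i} q_j = 0.
With identical exporters, set every q_j = q: then 234 − 2q − 4q = 0, i.e. q = 234/6 = 39.

39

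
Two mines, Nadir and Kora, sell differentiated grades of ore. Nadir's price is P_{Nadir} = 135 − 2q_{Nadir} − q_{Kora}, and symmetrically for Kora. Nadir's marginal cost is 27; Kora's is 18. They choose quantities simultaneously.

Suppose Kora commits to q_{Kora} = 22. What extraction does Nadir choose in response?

Mine Nadir's profit: π = q_{Nadir}(135 − 2q_{Nadir} − q_{Kora}) − 27q_{Nadir}.
∂π/∂q_{Nadir} = 108 − 4q_{Nadir} − q_{Kora} = 0 ⇒ q_{Nadir} = 27 − 0.25q_{Kora}.
At q_{Kora} = 22: q_{Nadir} = 27 − 0.25·22 = 21.5.

21.5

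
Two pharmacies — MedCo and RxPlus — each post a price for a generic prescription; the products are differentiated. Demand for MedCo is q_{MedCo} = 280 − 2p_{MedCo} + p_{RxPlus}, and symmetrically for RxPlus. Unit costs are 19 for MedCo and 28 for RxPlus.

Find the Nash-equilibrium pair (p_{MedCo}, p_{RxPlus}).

107.2, 110.8

MedCo's profit: π = (p_{MedCo} − 19)(280 − 2p_{MedCo} + p_{RxPlus}).
∂π/∂p_{MedCo} = 318 − 4p_{MedCo} + p_{RxPlus} = 0 ⇒ p_{MedCo} = 79.5 + 0.25p_{RxPlus}.
Similarly p_{RxPlus} = 84 + 0.25p_{MedCo}.
Plugging p_{RxPlus} into MedCo's best response: p_{MedCo} = 79.5 + 0.25(84 + 0.25p_{MedCo}) ⇒ 0.9375p_{MedCo} = 100.5, so p_{MedCo} = 107.2.
Then p_{RxPlus} = 84 + 0.25·107.2 = 110.8.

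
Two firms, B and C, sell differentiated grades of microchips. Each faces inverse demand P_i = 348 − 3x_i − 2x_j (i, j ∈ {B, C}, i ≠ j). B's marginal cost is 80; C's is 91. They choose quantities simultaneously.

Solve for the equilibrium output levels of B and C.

34.1875, 31.4375

Firm B's profit: π = x_B(348 − 3x_B − 2x_C) − 80x_B.
∂π/∂x_B = 268 − 6x_B − 2x_C = 0 ⇒ x_B = 134/3 − (1/3)x_C.
Similarly x_C = 257/6 − (1/3)x_B.
Plugging x_C into B's best response: x_B = 134/3 − (1/3)(257/6 − (1/3)x_B) ⇒ (8/9)x_B = 547/18, so x_B = 34.1875.
Then x_C = 257/6 − (1/3)·34.1875 = 31.4375.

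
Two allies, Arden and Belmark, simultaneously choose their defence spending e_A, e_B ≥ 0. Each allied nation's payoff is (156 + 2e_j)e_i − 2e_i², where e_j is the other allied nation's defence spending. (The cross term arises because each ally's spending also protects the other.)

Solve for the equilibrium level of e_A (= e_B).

78

Arden's payoff is (156 + 2e_B)e_A − 2e_A².
∂π/∂e_A = 156 + 2e_B − 4e_A = 0, so e_A = 39 + 0.5e_B.
Setting e_A = e_B in the reaction function: e_A = 39 + 0.5e_A, so e_A = 39 / 0.5 = 78.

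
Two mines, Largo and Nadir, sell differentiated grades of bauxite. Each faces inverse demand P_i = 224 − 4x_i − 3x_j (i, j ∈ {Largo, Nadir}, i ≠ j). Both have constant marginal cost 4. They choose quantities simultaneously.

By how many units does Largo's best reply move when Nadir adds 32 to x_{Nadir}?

-12

Mine Largo's profit: π = x_{Largo}(224 − 4x_{Largo} − 3x_{Nadir}) − 4x_{Largo}.
∂π/∂x_{Largo} = 220 − 8x_{Largo} − 3x_{Nadir} = 0 ⇒ x_{Largo} = 27.5 − 0.375x_{Nadir}.
The reaction-function slope is −0.375, so a 32-unit rise in x_{Nadir} moves x_{Largo} by −0.375 × 32 = −12. Largo's best response falls — the actions are strategic substitutes.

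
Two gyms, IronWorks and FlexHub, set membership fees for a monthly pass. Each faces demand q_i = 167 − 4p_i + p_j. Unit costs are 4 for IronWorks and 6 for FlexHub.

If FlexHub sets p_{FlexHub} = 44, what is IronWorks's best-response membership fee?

IronWorks's profit: π = (p_{IronWorks} − 4)(167 − 4p_{IronWorks} + p_{FlexHub}).
∂π/∂p_{IronWorks} = 183 − 8p_{IronWorks} + p_{FlexHub} = 0 ⇒ p_{IronWorks} = 22.875 + 0.125p_{FlexHub}.
At p_{FlexHub} = 44: p_{IronWorks} = 22.875 + 0.125·44 = 28.375.

28.375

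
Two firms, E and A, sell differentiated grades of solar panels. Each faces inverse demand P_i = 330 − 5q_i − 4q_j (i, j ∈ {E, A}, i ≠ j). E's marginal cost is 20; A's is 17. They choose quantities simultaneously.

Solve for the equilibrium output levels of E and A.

22, 22.5

Firm E's profit: π = q_E(330 − 5q_E − 4q_A) − 20q_E.
∂π/∂q_E = 310 − 10q_E − 4q_A = 0 ⇒ q_E = 31 − 0.4q_A.
Similarly q_A = 31.3 − 0.4q_E.
Plugging q_A into E's best response: q_E = 31 − 0.4(31.3 − 0.4q_E) ⇒ 0.84q_E = 18.48, so q_E = 22.
Then q_A = 31.3 − 0.4·22 = 22.5.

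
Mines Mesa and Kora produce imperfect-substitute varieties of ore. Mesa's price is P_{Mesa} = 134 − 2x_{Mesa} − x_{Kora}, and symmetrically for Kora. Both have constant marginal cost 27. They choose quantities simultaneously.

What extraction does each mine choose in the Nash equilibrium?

Mine Mesa's profit: π = x_{Mesa}(134 − 2x_{Mesa} − x_{Kora}) − 27x_{Mesa}.
∂π/∂x_{Mesa} = 107 − 4x_{Mesa} − x_{Kora} = 0 ⇒ x_{Mesa} = 26.75 − 0.25x_{Kora}.
By symmetry x_{Kora} = x_{Mesa}; substituting into the reaction function, 1.25x_{Mesa} = 26.75 and x_{Mesa} = 21.4.

21.4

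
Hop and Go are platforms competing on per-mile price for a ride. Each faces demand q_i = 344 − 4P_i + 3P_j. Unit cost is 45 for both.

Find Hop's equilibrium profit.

Hop's profit: π = (P_{Hop} − 45)(344 − 4P_{Hop} + 3P_{Go}).
∂π/∂P_{Hop} = 524 − 8P_{Hop} + 3P_{Go} = 0 ⇒ P_{Hop} = 65.5 + 0.375P_{Go}.
The game is symmetric, so in equilibrium P_{Go} = P_{Hop}: the reaction function gives 0.625P_{Hop} = 65.5, hence P_{Hop} = 104.8.
q_{Hop} = 344 − 4·104.8 + 3·104.8 = 239.2.
Profit = (104.8 − 45)·239.2 = 14304.16.

14304.16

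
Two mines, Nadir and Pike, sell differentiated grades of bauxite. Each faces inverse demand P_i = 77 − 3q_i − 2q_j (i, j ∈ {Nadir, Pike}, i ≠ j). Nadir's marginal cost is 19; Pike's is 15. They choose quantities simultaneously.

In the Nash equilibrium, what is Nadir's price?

40

Mine Nadir's profit: π = q_{Nadir}(77 − 3q_{Nadir} − 2q_{Pike}) − 19q_{Nadir}.
∂π/∂q_{Nadir} = 58 − 6q_{Nadir} − 2q_{Pike} = 0 ⇒ q_{Nadir} = 29/3 − (1/3)q_{Pike}.
Similarly q_{Pike} = 31/3 − (1/3)q_{Nadir}.
Substituting the second reaction function into the first: q_{Nadir} = 29/3 − (1/3)(31/3 − (1/3)q_{Nadir}), which gives (8/9)q_{Nadir} = 56/9 ⇒ q_{Nadir} = 7.
Then q_{Pike} = 31/3 − (1/3)·7 = 8.
P_{Nadir} = 77 − 3·7 − 2·8 = 40.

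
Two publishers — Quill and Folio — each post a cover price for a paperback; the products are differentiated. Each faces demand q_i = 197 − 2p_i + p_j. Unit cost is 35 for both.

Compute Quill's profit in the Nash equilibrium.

Quill's profit: π = (p_{Quill} − 35)(197 − 2p_{Quill} + p_{Folio}).
∂π/∂p_{Quill} = 267 − 4p_{Quill} + p_{Folio} = 0 ⇒ p_{Quill} = 66.75 + 0.25p_{Folio}.
By symmetry p_{Folio} = p_{Quill}; substituting into the reaction function, 0.75p_{Quill} = 66.75 and p_{Quill} = 89.
q_{Quill} = 197 − 2·89 + 89 = 108.
Profit = (89 − 35)·108 = 5832.

5832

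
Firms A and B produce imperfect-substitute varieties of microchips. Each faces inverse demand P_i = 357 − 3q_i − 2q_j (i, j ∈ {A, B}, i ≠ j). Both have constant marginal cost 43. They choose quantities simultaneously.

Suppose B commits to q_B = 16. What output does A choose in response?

47

Firm A's profit: π = q_A(357 − 3q_A − 2q_B) − 43q_A.
∂π/∂q_A = 314 − 6q_A − 2q_B = 0 ⇒ q_A = 157/3 − (1/3)q_B.
At q_B = 16: q_A = 157/3 − (1/3)·16 = 47.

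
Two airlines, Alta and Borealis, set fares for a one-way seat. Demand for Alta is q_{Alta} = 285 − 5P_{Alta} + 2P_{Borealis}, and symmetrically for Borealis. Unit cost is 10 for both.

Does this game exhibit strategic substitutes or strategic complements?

strategic complements

Alta's profit: π = (P_{Alta} − 10)(285 − 5P_{Alta} + 2P_{Borealis}).
∂π/∂P_{Alta} = 335 − 10P_{Alta} + 2P_{Borealis} = 0 ⇒ P_{Alta} = 33.5 + 0.2P_{Borealis}.
The best-response slope dP_{Alta}/dP_{Borealis} = 0.2 > 0: the reaction function is upward-sloping, so the choices are strategic complements.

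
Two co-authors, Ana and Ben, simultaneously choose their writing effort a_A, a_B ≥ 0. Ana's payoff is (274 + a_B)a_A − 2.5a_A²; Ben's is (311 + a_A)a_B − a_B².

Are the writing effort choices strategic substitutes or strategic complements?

Expanding Ana's payoff: 274a_A + a_Ba_A − 2.5a_A².
∂π/∂a_A = 274 + a_B − 5a_A = 0, so a_A = 54.8 + 0.2a_B.
The best-response slope da_A/da_B = 0.2 > 0: the reaction function is upward-sloping, so the choices are strategic complements.

strategic complements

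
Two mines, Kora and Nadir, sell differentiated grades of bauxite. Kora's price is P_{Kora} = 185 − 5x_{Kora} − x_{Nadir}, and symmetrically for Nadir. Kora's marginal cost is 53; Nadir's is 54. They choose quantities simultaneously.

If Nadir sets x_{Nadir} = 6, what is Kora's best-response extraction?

Mine Kora's profit: π = x_{Kora}(185 − 5x_{Kora} − x_{Nadir}) − 53x_{Kora}.
∂π/∂x_{Kora} = 132 − 10x_{Kora} − x_{Nadir} = 0 ⇒ x_{Kora} = 13.2 − 0.1x_{Nadir}.
At x_{Nadir} = 6: x_{Kora} = 13.2 − 0.1·6 = 12.6.

12.6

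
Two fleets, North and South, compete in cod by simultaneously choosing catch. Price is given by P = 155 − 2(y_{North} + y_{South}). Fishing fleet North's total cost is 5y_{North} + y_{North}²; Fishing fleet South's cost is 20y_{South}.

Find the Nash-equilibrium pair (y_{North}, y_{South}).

16.5, 25.5

Fishing fleet North's profit: π = y_{North}(155 − 2(y_{North} + y_{South})) − 5y_{North} − y_{North}².
∂π/∂y_{North} = 150 − 6y_{North} − 2y_{South} = 0, so y_{North} = 25 − (1/3)y_{South}.
For South: ∂π/∂y_{South} = 135 − 4y_{South} − 2y_{North} = 0 ⇒ y_{South} = 33.75 − 0.5y_{North}.
Substituting the second reaction function into the first: y_{North} = 25 − (1/3)(33.75 − 0.5y_{North}), which gives (5/6)y_{North} = 13.75 ⇒ y_{North} = 16.5.
Then y_{South} = 33.75 − 0.5·16.5 = 25.5.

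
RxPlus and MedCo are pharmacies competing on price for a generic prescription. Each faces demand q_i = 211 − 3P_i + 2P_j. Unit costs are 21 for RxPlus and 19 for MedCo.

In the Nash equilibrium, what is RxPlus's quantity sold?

141.375

RxPlus's profit: π = (P_{RxPlus} − 21)(211 − 3P_{RxPlus} + 2P_{MedCo}).
∂π/∂P_{RxPlus} = 274 − 6P_{RxPlus} + 2P_{MedCo} = 0 ⇒ P_{RxPlus} = 137/3 + (1/3)P_{MedCo}.
Similarly P_{MedCo} = 134/3 + (1/3)P_{RxPlus}.
Solving the two reaction functions simultaneously: (1 − (1/3)(1/3))P_{RxPlus} = 137/3 + (1/3)·(134/3), so (8/9)P_{RxPlus} = 545/9 and P_{RxPlus} = 68.125.
Then P_{MedCo} = 134/3 + (1/3)·68.125 = 67.375.
q_{RxPlus} = 211 − 3·68.125 + 2·67.375 = 141.375.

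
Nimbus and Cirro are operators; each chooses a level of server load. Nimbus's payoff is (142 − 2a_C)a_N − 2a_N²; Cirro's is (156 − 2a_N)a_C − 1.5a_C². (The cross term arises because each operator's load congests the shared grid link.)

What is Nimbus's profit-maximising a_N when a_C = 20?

Expanding Nimbus's payoff: 142a_N − 2a_Ca_N − 2a_N².
∂π/∂a_N = 142 − 2a_C − 4a_N = 0, so a_N = 35.5 − 0.5a_C.
At a_C = 20: a_N = 35.5 − 0.5·20 = 25.5.

25.5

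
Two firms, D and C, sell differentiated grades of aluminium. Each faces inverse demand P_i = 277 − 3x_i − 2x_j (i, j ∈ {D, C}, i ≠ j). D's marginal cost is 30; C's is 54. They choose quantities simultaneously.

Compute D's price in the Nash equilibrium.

Firm D's profit: π = x_D(277 − 3x_D − 2x_C) − 30x_D.
∂π/∂x_D = 247 − 6x_D − 2x_C = 0 ⇒ x_D = 247/6 − (1/3)x_C.
Similarly x_C = 223/6 − (1/3)x_D.
Substituting the second reaction function into the first: x_D = 247/6 − (1/3)(223/6 − (1/3)x_D), which gives (8/9)x_D = 259/9 ⇒ x_D = 32.375.
Then x_C = 223/6 − (1/3)·32.375 = 26.375.
P_D = 277 − 3·32.375 − 2·26.375 = 127.125.

127.125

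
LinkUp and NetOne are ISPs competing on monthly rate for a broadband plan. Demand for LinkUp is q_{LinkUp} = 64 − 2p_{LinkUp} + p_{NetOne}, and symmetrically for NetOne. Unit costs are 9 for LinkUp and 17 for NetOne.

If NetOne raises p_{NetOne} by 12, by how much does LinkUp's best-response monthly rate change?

LinkUp's profit: π = (p_{LinkUp} − 9)(64 − 2p_{LinkUp} + p_{NetOne}).
∂π/∂p_{LinkUp} = 82 − 4p_{LinkUp} + p_{NetOne} = 0 ⇒ p_{LinkUp} = 20.5 + 0.25p_{NetOne}.
The reaction-function slope is 0.25, so a 12-unit rise in p_{NetOne} moves p_{LinkUp} by 0.25 × 12 = 3. LinkUp's best response rises — the actions are strategic complements.

3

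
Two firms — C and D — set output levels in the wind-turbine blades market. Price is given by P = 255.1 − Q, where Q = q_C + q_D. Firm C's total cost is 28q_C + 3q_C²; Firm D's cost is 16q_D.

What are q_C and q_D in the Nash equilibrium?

Firm C's profit: π = q_C(255.1 − (q_C + q_D)) − 28q_C − 3q_C².
∂π/∂q_C = 227.1 − 8q_C − q_D = 0, so q_C = 28.3875 − 0.125q_D.
For D: ∂π/∂q_D = 239.1 − 2q_D − q_C = 0 ⇒ q_D = 119.55 − 0.5q_C.
Solving the two reaction functions simultaneously: (1 − (−0.125)(−0.5))q_C = 28.3875 − 0.125·119.55, so 0.9375q_C = 2151/160 and q_C = 14.34.
Then q_D = 119.55 − 0.5·14.34 = 112.38.

14.34, 112.38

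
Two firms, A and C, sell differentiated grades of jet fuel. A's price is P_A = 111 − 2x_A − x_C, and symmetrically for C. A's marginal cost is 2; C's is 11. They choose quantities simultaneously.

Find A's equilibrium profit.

1003.52

Firm A's profit: π = x_A(111 − 2x_A − x_C) − 2x_A.
∂π/∂x_A = 109 − 4x_A − x_C = 0 ⇒ x_A = 27.25 − 0.25x_C.
Similarly x_C = 25 − 0.25x_A.
Plugging x_C into A's best response: x_A = 27.25 − 0.25(25 − 0.25x_A) ⇒ 0.9375x_A = 21, so x_A = 22.4.
Then x_C = 25 − 0.25·22.4 = 19.4.
P_A = 111 − 2·22.4 − 19.4 = 46.8.
Profit = (46.8 − 2)·22.4 = 1003.52.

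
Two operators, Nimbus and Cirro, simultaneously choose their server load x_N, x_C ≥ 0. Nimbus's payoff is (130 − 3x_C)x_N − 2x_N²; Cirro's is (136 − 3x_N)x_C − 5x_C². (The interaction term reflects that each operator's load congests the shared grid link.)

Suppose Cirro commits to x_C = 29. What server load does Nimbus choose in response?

10.75

Expanding Nimbus's payoff: 130x_N − 3x_Cx_N − 2x_N².
∂π/∂x_N = 130 − 3x_C − 4x_N = 0, so x_N = 32.5 − 0.75x_C.
At x_C = 29: x_N = 32.5 − 0.75·29 = 10.75.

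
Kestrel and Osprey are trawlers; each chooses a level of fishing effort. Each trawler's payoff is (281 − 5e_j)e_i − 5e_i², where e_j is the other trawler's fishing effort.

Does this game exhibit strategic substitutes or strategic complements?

strategic substitutes

Kestrel's payoff is (281 − 5e_O)e_K − 5e_K².
∂π/∂e_K = 281 − 5e_O − 10e_K = 0, so e_K = 28.1 − 0.5e_O.
The best-response slope de_K/de_O = −0.5 < 0: the reaction function is downward-sloping, so the choices are strategic substitutes.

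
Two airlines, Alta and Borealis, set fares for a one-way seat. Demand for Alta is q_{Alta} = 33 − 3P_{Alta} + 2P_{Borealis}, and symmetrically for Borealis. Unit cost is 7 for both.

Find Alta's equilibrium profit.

Alta's profit: π = (P_{Alta} − 7)(33 − 3P_{Alta} + 2P_{Borealis}).
∂π/∂P_{Alta} = 54 − 6P_{Alta} + 2P_{Borealis} = 0 ⇒ P_{Alta} = 9 + (1/3)P_{Borealis}.
By symmetry P_{Borealis} = P_{Alta}; substituting into the reaction function, (2/3)P_{Alta} = 9 and P_{Alta} = 13.5.
q_{Alta} = 33 − 3·13.5 + 2·13.5 = 19.5.
Profit = (13.5 − 7)·19.5 = 126.75.

126.75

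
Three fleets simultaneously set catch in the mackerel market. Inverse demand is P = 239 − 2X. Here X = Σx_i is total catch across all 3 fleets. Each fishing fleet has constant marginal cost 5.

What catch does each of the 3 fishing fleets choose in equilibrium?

A representative fishing fleet's profit is π_i = x_i(239 − 2X) − 5x_i, with X = x_i + Σ_{j≠i} x_j.
First-order condition: 234 − 4x_i − 2Σ_{j≠i} x_j = 0.
With identical fishing fleets, set every x_j = x: then 234 − 4x − 4x = 0, i.e. x = 234/8 = 29.25.

29.25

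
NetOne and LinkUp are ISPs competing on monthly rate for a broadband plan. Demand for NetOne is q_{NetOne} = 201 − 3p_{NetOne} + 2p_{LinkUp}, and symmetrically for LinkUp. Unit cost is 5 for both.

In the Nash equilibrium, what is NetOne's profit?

NetOne's profit: π = (p_{NetOne} − 5)(201 − 3p_{NetOne} + 2p_{LinkUp}).
∂π/∂p_{NetOne} = 216 − 6p_{NetOne} + 2p_{LinkUp} = 0 ⇒ p_{NetOne} = 36 + (1/3)p_{LinkUp}.
The game is symmetric, so in equilibrium p_{LinkUp} = p_{NetOne}: the reaction function gives (2/3)p_{NetOne} = 36, hence p_{NetOne} = 54.
q_{NetOne} = 201 − 3·54 + 2·54 = 147.
Profit = (54 − 5)·147 = 7203.

7203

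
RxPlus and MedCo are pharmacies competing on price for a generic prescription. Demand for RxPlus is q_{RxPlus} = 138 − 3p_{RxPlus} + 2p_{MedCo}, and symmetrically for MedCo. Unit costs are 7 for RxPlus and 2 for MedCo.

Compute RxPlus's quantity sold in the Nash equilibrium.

95.4375

RxPlus's profit: π = (p_{RxPlus} − 7)(138 − 3p_{RxPlus} + 2p_{MedCo}).
∂π/∂p_{RxPlus} = 159 − 6p_{RxPlus} + 2p_{MedCo} = 0 ⇒ p_{RxPlus} = 26.5 + (1/3)p_{MedCo}.
Similarly p_{MedCo} = 24 + (1/3)p_{RxPlus}.
Substituting the second reaction function into the first: p_{RxPlus} = 26.5 + (1/3)(24 + (1/3)p_{RxPlus}), which gives (8/9)p_{RxPlus} = 34.5 ⇒ p_{RxPlus} = 38.8125.
Then p_{MedCo} = 24 + (1/3)·38.8125 = 36.9375.
q_{RxPlus} = 138 − 3·38.8125 + 2·36.9375 = 95.4375.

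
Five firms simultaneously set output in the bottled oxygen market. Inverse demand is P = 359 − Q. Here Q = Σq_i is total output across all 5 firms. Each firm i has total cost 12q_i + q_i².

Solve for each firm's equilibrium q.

A representative firm's profit is π_i = q_i(359 − Q) − 12q_i − q_i², with Q = q_i + Σ_{j≠i} q_j.
First-order condition: 347 − 4q_i − Σ_{j≠i} q_j = 0.
In a symmetric equilibrium every firm chooses the same q, so Σ_{j≠i} q_j = 4q. The condition becomes 347 − 8q = 0, giving q = 347/8 = 43.375.

43.375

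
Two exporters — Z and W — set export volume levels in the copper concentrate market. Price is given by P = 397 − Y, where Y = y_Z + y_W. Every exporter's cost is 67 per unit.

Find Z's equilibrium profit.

12100

Exporter Z's profit: π = y_Z(397 − (y_Z + y_W)) − 67y_Z.
∂π/∂y_Z = 330 − 2y_Z − y_W = 0, so y_Z = 165 − 0.5y_W.
The game is symmetric, so in equilibrium y_W = y_Z: the reaction function gives 1.5y_Z = 165, hence y_Z = 110.
Price P = 397 − 220 = 177.
Z's profit: (177 − 67)·110 = 12100.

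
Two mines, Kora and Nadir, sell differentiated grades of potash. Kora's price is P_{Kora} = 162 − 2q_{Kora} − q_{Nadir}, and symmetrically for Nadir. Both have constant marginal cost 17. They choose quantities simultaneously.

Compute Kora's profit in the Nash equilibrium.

Mine Kora's profit: π = q_{Kora}(162 − 2q_{Kora} − q_{Nadir}) − 17q_{Kora}.
∂π/∂q_{Kora} = 145 − 4q_{Kora} − q_{Nadir} = 0 ⇒ q_{Kora} = 36.25 − 0.25q_{Nadir}.
Setting q_{Kora} = q_{Nadir} in the reaction function: q_{Kora} = 36.25 − 0.25q_{Kora}, so q_{Kora} = 36.25 / 1.25 = 29.
P_{Kora} = 162 − 2·29 − 29 = 75.
Profit = (75 − 17)·29 = 1682.

1682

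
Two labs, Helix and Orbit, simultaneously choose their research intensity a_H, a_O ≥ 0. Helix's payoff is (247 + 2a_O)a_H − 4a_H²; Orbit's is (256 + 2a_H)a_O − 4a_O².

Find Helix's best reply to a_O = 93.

Expanding Helix's payoff: 247a_H + 2a_Oa_H − 4a_H².
∂π/∂a_H = 247 + 2a_O − 8a_H = 0, so a_H = 30.875 + 0.25a_O.
At a_O = 93: a_H = 30.875 + 0.25·93 = 54.125.

54.125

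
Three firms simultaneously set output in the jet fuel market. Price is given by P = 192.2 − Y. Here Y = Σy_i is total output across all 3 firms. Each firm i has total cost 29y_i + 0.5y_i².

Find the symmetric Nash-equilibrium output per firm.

32.64

A representative firm's profit is π_i = y_i(192.2 − Y) − 29y_i − 0.5y_i², with Y = y_i + Σ_{j≠i} y_j.
First-order condition: 163.2 − 3y_i − Σ_{j≠i} y_j = 0.
With identical firms, set every y_j = y: then 163.2 − 3y − 2y = 0, i.e. y = 163.2/5 = 32.64.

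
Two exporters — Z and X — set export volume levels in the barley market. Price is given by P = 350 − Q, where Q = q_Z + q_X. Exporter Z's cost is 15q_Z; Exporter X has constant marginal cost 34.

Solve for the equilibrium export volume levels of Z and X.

118, 99

Exporter Z's profit: π = q_Z(350 − (q_Z + q_X)) − 15q_Z.
∂π/∂q_Z = 335 − 2q_Z − q_X = 0, so q_Z = 167.5 − 0.5q_X.
By the same steps for X: q_X = 158 − 0.5q_Z.
Plugging q_X into Z's best response: q_Z = 167.5 − 0.5(158 − 0.5q_Z) ⇒ 0.75q_Z = 88.5, so q_Z = 118.
Then q_X = 158 − 0.5·118 = 99.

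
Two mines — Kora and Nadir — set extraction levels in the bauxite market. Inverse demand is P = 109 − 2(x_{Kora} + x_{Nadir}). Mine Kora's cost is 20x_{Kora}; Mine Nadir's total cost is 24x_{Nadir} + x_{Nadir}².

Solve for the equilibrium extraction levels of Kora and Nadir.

Mine Kora's profit: π = x_{Kora}(109 − 2(x_{Kora} + x_{Nadir})) − 20x_{Kora}.
∂π/∂x_{Kora} = 89 − 4x_{Kora} − 2x_{Nadir} = 0, so x_{Kora} = 22.25 − 0.5x_{Nadir}.
For Nadir: ∂π/∂x_{Nadir} = 85 − 6x_{Nadir} − 2x_{Kora} = 0 ⇒ x_{Nadir} = 85/6 − (1/3)x_{Kora}.
Plugging x_{Nadir} into Kora's best response: x_{Kora} = 22.25 − 0.5(85/6 − (1/3)x_{Kora}) ⇒ (5/6)x_{Kora} = 91/6, so x_{Kora} = 18.2.
Then x_{Nadir} = 85/6 − (1/3)·18.2 = 8.1.

18.2, 8.1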